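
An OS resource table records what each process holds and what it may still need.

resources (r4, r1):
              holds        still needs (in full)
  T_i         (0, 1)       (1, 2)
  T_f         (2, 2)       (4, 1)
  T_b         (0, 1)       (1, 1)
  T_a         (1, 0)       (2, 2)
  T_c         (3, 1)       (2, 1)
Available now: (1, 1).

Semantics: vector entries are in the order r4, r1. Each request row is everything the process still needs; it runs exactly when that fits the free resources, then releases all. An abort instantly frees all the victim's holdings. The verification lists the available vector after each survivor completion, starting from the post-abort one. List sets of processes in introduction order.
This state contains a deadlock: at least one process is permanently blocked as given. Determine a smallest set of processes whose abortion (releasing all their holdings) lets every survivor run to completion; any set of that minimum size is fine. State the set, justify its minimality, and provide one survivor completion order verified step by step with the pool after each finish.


Abort T_a.
Key observation: T_c could never have finished before the abort; with (1, 0) returned by T_a, it fits at step 1.
Minimality: the empty abort set fails — the state is deadlocked as it stands.
The survivors complete as T_c, T_i, T_f, T_b. Verifying each step (starting from the post-abort pool):
  pool = (2, 1)
  T_c needs (2, 1) <= (2, 1) -> finishes; pool += (3, 1) = (5, 2)
  T_i needs (1, 2) <= (5, 2) -> finishes; pool += (0, 1) = (5, 3)
  T_f needs (4, 1) <= (5, 3) -> finishes; pool += (2, 2) = (7, 5)
  T_b needs (1, 1) <= (7, 5) -> finishes; pool += (0, 1) = (7, 6)


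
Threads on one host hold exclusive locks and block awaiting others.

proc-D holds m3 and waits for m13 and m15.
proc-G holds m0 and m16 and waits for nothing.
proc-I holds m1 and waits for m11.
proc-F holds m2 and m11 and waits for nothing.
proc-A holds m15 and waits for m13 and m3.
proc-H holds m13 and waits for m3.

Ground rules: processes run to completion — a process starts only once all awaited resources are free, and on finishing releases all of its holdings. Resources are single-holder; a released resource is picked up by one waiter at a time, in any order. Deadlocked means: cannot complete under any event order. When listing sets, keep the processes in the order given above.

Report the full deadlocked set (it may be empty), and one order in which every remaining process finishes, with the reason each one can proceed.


Deadlocked: proc-D, proc-A and proc-H.
Key observation: the knot is the closed ring of waits proc-D -> proc-A -> proc-D; proc-H is caught in further circular waits.
The rest can finish in the order proc-F, proc-I, proc-G.
Check, step by step:
  proc-F: no waits; runs immediately, freeing m2 and m11
  run proc-I (all its waits — m11 — are resolved); releases m1
  proc-G: no waits; runs immediately, freeing m0 and m16


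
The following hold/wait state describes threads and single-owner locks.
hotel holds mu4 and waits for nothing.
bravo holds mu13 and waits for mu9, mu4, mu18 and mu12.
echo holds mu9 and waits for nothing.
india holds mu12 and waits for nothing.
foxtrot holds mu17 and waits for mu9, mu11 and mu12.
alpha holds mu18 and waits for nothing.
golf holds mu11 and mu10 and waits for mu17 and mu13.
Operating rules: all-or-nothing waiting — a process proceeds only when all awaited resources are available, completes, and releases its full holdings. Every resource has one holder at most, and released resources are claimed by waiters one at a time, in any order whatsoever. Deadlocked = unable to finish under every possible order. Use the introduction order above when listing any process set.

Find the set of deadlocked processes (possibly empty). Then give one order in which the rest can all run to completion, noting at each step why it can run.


Deadlocked set: foxtrot and golf.
Key observation: nobody on the ring foxtrot -> golf -> foxtrot can start until another member finishes, which never happens; no other process is dragged down with it.
One completion order for the rest: alpha, india, hotel, echo, bravo.
Walking it through:
  run alpha (it waits on nothing); releases mu18
  run india (it waits on nothing); releases mu12
  run hotel (it waits on nothing); releases mu4
  run echo (it waits on nothing); releases mu9
  run bravo (all its waits — mu9, mu4, mu18 and mu12 — are resolved); releases mu13


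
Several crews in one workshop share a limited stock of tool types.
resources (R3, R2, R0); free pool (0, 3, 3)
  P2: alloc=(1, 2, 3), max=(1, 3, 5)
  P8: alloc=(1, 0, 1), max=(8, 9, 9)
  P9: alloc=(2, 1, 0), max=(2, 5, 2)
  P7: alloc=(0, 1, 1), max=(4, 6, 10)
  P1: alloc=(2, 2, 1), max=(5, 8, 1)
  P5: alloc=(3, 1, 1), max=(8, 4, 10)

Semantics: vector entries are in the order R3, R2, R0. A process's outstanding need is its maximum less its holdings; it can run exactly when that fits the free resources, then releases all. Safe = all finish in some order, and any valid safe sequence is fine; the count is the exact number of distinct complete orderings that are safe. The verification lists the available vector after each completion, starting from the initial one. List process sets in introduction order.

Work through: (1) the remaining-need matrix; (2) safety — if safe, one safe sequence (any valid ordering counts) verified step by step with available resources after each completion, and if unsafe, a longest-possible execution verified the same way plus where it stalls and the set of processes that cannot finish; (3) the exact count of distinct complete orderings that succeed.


(1) Outstanding need per process (order R3, R2, R0):
  P2: (0, 1, 2)
  P8: (7, 9, 8)
  P9: (0, 4, 2)
  P7: (4, 5, 9)
  P1: (3, 6, 0)
  P5: (5, 3, 9)
(2) UNSAFE.
Key observation: P2, P9, P1 can finish, but then (5, 8, 7) is all there is, and the blocked group's R0 demands exceed it.
The run P2, P9, P1 cannot be extended any further. Step-by-step check:
  pool = (0, 3, 3)
  run P2 (needs (0, 1, 2), free (0, 3, 3)); after release of (1, 2, 3) the pool is (1, 5, 6)
  run P9 (needs (0, 4, 2), free (1, 5, 6)); after release of (2, 1, 0) the pool is (3, 6, 6)
  run P1 (needs (3, 6, 0), free (3, 6, 6)); after release of (2, 2, 1) the pool is (5, 8, 7)
  P8 cannot run: need (7, 9, 8) vs free (5, 8, 7) (insufficient R3, R2 and R0)
  P7 cannot run: need (4, 5, 9) vs free (5, 8, 7) (insufficient R0)
  P5 cannot run: need (5, 3, 9) vs free (5, 8, 7) (insufficient R0)
Never able to finish: P8, P7 and P5.
(3) Exactly 0 of the possible complete orderings are safe sequences.


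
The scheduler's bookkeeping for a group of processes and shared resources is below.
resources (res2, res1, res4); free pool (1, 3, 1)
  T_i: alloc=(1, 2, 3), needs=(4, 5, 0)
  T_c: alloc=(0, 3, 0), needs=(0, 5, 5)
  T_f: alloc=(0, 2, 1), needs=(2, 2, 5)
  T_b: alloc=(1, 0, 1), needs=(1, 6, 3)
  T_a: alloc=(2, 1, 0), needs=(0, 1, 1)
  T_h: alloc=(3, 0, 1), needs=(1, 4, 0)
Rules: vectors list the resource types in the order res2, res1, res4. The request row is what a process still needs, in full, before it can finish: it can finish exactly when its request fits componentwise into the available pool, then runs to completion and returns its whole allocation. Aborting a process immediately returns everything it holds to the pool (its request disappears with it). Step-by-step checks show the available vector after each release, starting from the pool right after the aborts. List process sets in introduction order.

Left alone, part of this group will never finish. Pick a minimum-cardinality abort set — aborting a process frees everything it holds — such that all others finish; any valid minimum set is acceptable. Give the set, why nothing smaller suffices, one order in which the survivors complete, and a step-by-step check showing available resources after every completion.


The answer: abort T_c.
Key observation: T_i had no path to completion before; after the abort of T_c ((0, 3, 0) returned), step 2 is where it fits.
Minimality: the empty abort set fails — the state is deadlocked as it stands.
The survivors complete as T_h, T_i, T_a, T_f, T_b. Check, step by step (starting from the post-abort pool):
  pool = (1, 6, 1)
  run T_h (needs (1, 4, 0), free (1, 6, 1)); after release of (3, 0, 1) the pool is (4, 6, 2)
  run T_i (needs (4, 5, 0), free (4, 6, 2)); after release of (1, 2, 3) the pool is (5, 8, 5)
  run T_a (needs (0, 1, 1), free (5, 8, 5)); after release of (2, 1, 0) the pool is (7, 9, 5)
  run T_f (needs (2, 2, 5), free (7, 9, 5)); after release of (0, 2, 1) the pool is (7, 11, 6)
  run T_b (needs (1, 6, 3), free (7, 11, 6)); after release of (1, 0, 1) the pool is (8, 11, 7)


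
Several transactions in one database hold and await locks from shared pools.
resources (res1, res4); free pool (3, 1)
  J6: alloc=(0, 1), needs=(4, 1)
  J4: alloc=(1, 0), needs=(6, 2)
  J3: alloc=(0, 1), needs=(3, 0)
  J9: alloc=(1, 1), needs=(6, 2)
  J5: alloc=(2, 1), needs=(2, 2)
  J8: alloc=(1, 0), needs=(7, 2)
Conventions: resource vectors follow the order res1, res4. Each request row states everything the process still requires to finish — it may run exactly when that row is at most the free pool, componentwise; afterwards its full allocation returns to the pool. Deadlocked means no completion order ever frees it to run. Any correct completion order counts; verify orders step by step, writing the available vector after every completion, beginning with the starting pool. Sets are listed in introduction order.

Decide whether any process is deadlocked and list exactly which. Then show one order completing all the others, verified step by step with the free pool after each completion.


Deadlocked set: J4, J9 and J8.
Key observation: once J3, J5, J6 finish, the pool peaks at (5, 4) — and every remaining process still needs more res1 than that.
A valid finishing order for the others: J3, J5, J6. Step-by-step check:
  pool = (3, 1)
  run J3 (needs (3, 0), free (3, 1)); after release of (0, 1) the pool is (3, 2)
  run J5 (needs (2, 2), free (3, 2)); after release of (2, 1) the pool is (5, 3)
  run J6 (needs (4, 1), free (5, 3)); after release of (0, 1) the pool is (5, 4)
The blocked processes can never fit:
  blocked: J4 wants (6, 2), pool (5, 4) — not enough res1
  blocked: J9 wants (6, 2), pool (5, 4) — not enough res1
  blocked: J8 wants (7, 2), pool (5, 4) — not enough res1


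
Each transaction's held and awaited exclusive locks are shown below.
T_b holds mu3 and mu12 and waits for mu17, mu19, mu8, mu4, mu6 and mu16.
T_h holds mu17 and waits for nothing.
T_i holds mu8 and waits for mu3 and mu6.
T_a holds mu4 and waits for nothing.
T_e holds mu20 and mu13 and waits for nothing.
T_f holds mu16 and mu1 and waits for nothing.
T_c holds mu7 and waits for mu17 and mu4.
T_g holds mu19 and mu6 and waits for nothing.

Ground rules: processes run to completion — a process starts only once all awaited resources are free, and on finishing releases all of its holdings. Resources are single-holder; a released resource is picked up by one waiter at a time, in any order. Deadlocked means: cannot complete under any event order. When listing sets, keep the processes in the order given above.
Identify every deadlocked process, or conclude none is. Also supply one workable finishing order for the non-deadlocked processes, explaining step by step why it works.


Deadlocked set: T_b and T_i.
Key observation: the loop T_b -> T_i -> T_b blocks itself forever; no other process is dragged down with it.
The rest can finish in the order T_f, T_a, T_e, T_g, T_h, T_c.
Verifying each step:
  run T_f (it waits on nothing); releases mu16 and mu1
  run T_a (it waits on nothing); releases mu4
  run T_e (it waits on nothing); releases mu20 and mu13
  run T_g (it waits on nothing); releases mu19 and mu6
  run T_h (it waits on nothing); releases mu17
  T_c waits on mu17 and mu4 — all released -> runs and releases mu7


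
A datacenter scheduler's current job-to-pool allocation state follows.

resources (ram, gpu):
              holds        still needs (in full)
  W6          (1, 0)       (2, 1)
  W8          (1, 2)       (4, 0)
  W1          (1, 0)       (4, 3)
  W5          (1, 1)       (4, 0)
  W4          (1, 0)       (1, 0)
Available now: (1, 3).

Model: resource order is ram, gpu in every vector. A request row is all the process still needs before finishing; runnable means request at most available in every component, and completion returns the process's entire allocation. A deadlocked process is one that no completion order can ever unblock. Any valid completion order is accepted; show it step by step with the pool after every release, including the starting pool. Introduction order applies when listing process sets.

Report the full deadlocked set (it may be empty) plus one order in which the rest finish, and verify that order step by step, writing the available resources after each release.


Deadlocked: W8, W1 and W5.
Key observation: once W4, W6 finish, the pool peaks at (3, 3) — and every remaining process still needs more ram than that.
A valid finishing order for the others: W4, W6. Walking it through:
  pool = (1, 3)
  W4: need (1, 0) fits (1, 3); releases (1, 0), pool now (2, 3)
  W6: need (2, 1) fits (2, 3); releases (1, 0), pool now (3, 3)
The stuck group stays short no matter what:
  W8 still needs (4, 0) but only (3, 3) is free — short on ram
  W1 still needs (4, 3) but only (3, 3) is free — short on ram
  W5 still needs (4, 0) but only (3, 3) is free — short on ram


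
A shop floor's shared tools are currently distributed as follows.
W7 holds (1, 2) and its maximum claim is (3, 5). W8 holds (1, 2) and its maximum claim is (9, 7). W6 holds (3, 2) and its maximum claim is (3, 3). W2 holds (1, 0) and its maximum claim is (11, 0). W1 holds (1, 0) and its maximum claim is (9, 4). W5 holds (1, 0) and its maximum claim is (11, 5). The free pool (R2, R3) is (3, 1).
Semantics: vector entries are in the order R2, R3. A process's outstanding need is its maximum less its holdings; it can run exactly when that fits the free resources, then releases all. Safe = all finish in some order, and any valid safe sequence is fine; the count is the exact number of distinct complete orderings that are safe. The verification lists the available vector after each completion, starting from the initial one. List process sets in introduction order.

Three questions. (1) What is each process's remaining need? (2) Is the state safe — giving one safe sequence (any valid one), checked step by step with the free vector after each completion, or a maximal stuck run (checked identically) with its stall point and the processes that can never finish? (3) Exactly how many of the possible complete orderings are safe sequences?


(1) Need matrix, components ordered R2, R3:
  W7: (2, 3)
  W8: (8, 5)
  W6: (0, 1)
  W2: (10, 0)
  W1: (8, 4)
  W5: (10, 5)
(2) UNSAFE.
Key observation: the wall is R2: completing W6, W7 brings the pool only to (7, 5), and all the rest need more.
A maximal execution: W6, W7 — then nothing else fits. Walking it through:
  pool = (3, 1)
  W6 needs (0, 1) <= (3, 1) -> finishes; pool += (3, 2) = (6, 3)
  W7 needs (2, 3) <= (6, 3) -> finishes; pool += (1, 2) = (7, 5)
  W8 cannot run: need (8, 5) vs free (7, 5) (insufficient R2)
  W2 cannot run: need (10, 0) vs free (7, 5) (insufficient R2)
  W1 cannot run: need (8, 4) vs free (7, 5) (insufficient R2)
  W5 cannot run: need (10, 5) vs free (7, 5) (insufficient R2)
Processes that can never finish: W8, W2, W1 and W5.
(3) Precisely 0 of the possible complete orderings are safe sequences.


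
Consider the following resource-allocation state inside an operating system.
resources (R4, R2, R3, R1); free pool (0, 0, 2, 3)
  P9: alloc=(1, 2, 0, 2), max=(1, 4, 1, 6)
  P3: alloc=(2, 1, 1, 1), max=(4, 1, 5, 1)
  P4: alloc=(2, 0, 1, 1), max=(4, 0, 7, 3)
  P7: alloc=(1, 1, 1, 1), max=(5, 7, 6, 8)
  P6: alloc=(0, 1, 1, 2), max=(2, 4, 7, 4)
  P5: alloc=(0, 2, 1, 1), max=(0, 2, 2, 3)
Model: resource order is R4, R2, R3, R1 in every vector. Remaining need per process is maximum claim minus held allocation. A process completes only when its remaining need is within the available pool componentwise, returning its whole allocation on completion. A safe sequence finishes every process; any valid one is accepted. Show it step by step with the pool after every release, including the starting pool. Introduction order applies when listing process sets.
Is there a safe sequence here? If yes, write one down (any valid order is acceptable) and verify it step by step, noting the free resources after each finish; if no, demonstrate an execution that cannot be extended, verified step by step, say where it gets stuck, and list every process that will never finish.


UNSAFE — no complete ordering exists.
Key observation: the wall is R4: completing P5, P9 brings the pool only to (1, 4, 3, 6), and all the rest need more.
Going as far as possible: P5, P9; after that, nothing fits. Verifying each step:
  pool = (0, 0, 2, 3)
  P5 needs (0, 0, 1, 2) <= (0, 0, 2, 3) -> finishes; pool += (0, 2, 1, 1) = (0, 2, 3, 4)
  P9 needs (0, 2, 1, 4) <= (0, 2, 3, 4) -> finishes; pool += (1, 2, 0, 2) = (1, 4, 3, 6)
  P3 cannot run: need (2, 0, 4, 0) vs free (1, 4, 3, 6) (insufficient R4 and R3)
  P4 cannot run: need (2, 0, 6, 2) vs free (1, 4, 3, 6) (insufficient R4 and R3)
  P7 cannot run: need (4, 6, 5, 7) vs free (1, 4, 3, 6) (insufficient R4, R2, R3 and R1)
  P6 cannot run: need (2, 3, 6, 2) vs free (1, 4, 3, 6) (insufficient R4 and R3)
Permanently blocked: P3, P4, P7 and P6.


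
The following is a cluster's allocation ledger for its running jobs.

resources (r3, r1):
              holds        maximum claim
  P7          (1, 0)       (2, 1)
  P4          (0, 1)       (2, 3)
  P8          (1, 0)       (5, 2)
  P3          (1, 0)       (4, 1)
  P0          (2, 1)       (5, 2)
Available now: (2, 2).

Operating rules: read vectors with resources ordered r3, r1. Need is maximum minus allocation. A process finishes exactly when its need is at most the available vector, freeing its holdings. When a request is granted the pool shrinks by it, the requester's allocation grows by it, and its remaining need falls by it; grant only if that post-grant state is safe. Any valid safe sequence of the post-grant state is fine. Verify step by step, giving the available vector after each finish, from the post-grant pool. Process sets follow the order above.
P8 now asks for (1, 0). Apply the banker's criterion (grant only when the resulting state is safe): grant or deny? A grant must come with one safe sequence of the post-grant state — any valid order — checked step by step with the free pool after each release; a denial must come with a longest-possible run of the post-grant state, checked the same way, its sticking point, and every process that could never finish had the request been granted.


DENY — the pretend-granted state is unsafe.
Key observation: no order helps: past P7, P4, the free pool tops out at (2, 3), below what each blocked process needs in r3.
After a pretend grant, a maximal execution: P7, P4 — then nothing else fits. Walking it through:
  pool = (1, 2)
  P7 needs (1, 1) <= (1, 2) -> finishes; pool += (1, 0) = (2, 2)
  P4 needs (2, 2) <= (2, 2) -> finishes; pool += (0, 1) = (2, 3)
  P8 still needs (3, 2) but only (2, 3) is free — short on r3
  P3 still needs (3, 1) but only (2, 3) is free — short on r3
  P0 still needs (3, 1) but only (2, 3) is free — short on r3
Had the request been granted, P8, P3 and P0 could never finish.


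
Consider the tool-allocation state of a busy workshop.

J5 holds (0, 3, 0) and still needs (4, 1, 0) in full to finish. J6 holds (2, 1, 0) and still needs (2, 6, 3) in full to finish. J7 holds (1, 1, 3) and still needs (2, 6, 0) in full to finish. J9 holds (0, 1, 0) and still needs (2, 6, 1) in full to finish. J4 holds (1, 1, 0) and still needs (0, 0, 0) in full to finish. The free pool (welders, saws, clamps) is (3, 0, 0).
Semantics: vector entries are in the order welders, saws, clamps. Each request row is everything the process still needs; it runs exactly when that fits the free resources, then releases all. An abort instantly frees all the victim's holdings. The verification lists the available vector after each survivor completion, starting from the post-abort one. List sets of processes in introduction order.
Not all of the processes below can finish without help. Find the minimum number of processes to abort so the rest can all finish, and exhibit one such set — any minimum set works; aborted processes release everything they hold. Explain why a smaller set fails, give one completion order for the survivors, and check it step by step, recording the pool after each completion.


Minimum abort set: J6 and J7.
Key observation: the returned (3, 2, 3) from J6 and J7 is what brings J9 — unrunnable before, under any order — into play at step 3.
Minimality, checking each single-abort alternative: J5 alone leaves J6 blocked (short on saws and clamps); J6 alone leaves J7 blocked (short on saws); J7 alone leaves J6 blocked (short on saws); J9 alone leaves J6 blocked (short on saws and clamps); J4 alone leaves J6 blocked (short on saws and clamps).
One survivor order: J5, J4, J9. Step-by-step check (post-abort pool first):
  pool = (6, 2, 3)
  run J5 (needs (4, 1, 0), free (6, 2, 3)); after release of (0, 3, 0) the pool is (6, 5, 3)
  run J4 (needs (0, 0, 0), free (6, 5, 3)); after release of (1, 1, 0) the pool is (7, 6, 3)
  run J9 (needs (2, 6, 1), free (7, 6, 3)); after release of (0, 1, 0) the pool is (7, 7, 3)


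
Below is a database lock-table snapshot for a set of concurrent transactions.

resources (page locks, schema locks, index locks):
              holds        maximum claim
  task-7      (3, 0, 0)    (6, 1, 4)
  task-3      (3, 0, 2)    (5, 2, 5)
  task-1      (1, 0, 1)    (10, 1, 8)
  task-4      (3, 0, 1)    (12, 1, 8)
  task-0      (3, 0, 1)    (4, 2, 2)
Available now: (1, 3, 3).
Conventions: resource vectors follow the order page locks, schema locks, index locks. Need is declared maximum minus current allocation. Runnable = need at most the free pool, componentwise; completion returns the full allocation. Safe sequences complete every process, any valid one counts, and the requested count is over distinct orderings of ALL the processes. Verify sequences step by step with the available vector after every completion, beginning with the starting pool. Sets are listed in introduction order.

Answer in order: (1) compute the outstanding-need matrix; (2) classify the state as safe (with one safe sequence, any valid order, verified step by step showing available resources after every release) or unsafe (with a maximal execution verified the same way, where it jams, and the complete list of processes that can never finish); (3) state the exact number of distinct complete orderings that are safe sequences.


(1) Outstanding need per process (order page locks, schema locks, index locks):
  task-7: (3, 1, 4)
  task-3: (2, 2, 3)
  task-1: (9, 1, 7)
  task-4: (9, 1, 7)
  task-0: (1, 2, 1)
(2) UNSAFE.
Key observation: the pool after task-0, task-7, task-3 is (10, 3, 6); every surviving request exceeds it in index locks, so progress ends there.
The run task-0, task-7, task-3 cannot be extended any further. Walking it through:
  pool = (1, 3, 3)
  run task-0 (needs (1, 2, 1), free (1, 3, 3)); after release of (3, 0, 1) the pool is (4, 3, 4)
  run task-7 (needs (3, 1, 4), free (4, 3, 4)); after release of (3, 0, 0) the pool is (7, 3, 4)
  run task-3 (needs (2, 2, 3), free (7, 3, 4)); after release of (3, 0, 2) the pool is (10, 3, 6)
  blocked: task-1 wants (9, 1, 7), pool (10, 3, 6) — not enough index locks
  blocked: task-4 wants (9, 1, 7), pool (10, 3, 6) — not enough index locks
Never able to finish: task-1 and task-4.
(3) Exactly 0 of the possible complete orderings are safe sequences.


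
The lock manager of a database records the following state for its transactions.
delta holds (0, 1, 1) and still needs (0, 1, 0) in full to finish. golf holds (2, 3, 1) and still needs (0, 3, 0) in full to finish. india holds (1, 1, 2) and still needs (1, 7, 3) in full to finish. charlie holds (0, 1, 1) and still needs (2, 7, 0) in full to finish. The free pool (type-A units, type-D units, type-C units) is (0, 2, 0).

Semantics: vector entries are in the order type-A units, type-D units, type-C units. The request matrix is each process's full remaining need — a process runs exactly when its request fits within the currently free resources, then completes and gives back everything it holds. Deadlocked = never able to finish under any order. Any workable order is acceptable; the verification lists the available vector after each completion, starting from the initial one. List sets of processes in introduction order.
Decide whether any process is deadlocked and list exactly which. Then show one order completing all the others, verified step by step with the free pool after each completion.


The deadlocked set is india and charlie.
Key observation: the wall is type-D units: completing delta, golf brings the pool only to (2, 6, 2), and all the rest need more.
One completion order for the rest: delta, golf. Verifying each step:
  pool = (0, 2, 0)
  run delta (needs (0, 1, 0), free (0, 2, 0)); after release of (0, 1, 1) the pool is (0, 3, 1)
  run golf (needs (0, 3, 0), free (0, 3, 1)); after release of (2, 3, 1) the pool is (2, 6, 2)
The blocked processes can never fit:
  blocked: india wants (1, 7, 3), pool (2, 6, 2) — not enough type-D units and type-C units
  blocked: charlie wants (2, 7, 0), pool (2, 6, 2) — not enough type-D units


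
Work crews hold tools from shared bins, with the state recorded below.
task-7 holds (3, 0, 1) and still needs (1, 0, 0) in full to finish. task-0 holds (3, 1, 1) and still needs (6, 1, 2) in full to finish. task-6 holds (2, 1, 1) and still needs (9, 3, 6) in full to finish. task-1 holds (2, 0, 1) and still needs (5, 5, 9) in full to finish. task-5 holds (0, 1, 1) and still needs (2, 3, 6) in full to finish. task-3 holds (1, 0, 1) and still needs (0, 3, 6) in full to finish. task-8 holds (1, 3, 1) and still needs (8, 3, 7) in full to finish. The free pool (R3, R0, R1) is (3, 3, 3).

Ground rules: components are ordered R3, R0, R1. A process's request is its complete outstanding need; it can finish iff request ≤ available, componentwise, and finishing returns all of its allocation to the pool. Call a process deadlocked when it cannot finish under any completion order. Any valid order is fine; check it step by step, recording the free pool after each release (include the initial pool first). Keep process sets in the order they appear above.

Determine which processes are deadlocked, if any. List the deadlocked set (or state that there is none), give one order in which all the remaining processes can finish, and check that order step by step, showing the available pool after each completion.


The deadlocked set is task-6, task-1, task-5, task-3 and task-8.
Key observation: R1 is the bottleneck — with task-7, task-0 done the pool holds (9, 4, 5), short of every remaining need.
A valid finishing order for the others: task-7, task-0. Verifying each step:
  pool = (3, 3, 3)
  task-7 needs (1, 0, 0) <= (3, 3, 3) -> finishes; pool += (3, 0, 1) = (6, 3, 4)
  task-0 needs (6, 1, 2) <= (6, 3, 4) -> finishes; pool += (3, 1, 1) = (9, 4, 5)
None of the blocked processes ever fits:
  task-6 cannot run: need (9, 3, 6) vs free (9, 4, 5) (insufficient R1)
  task-1 cannot run: need (5, 5, 9) vs free (9, 4, 5) (insufficient R0 and R1)
  task-5 cannot run: need (2, 3, 6) vs free (9, 4, 5) (insufficient R1)
  task-3 cannot run: need (0, 3, 6) vs free (9, 4, 5) (insufficient R1)
  task-8 cannot run: need (8, 3, 7) vs free (9, 4, 5) (insufficient R1)


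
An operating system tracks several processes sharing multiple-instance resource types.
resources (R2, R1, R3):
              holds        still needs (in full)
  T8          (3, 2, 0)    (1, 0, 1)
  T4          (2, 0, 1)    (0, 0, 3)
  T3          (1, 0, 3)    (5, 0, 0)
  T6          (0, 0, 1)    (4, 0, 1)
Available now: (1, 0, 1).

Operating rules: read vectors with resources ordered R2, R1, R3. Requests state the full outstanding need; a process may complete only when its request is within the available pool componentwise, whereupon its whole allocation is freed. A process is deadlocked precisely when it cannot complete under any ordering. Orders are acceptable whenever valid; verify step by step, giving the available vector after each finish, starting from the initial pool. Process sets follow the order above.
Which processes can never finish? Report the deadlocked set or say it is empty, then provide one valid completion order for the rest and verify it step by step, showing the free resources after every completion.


Deadlocked: T4 and T3.
Key observation: after T8, T6 the pool peaks at (4, 2, 2), and each blocked process is short somewhere: T4 on R3; T3 on R2.
One completion order for the rest: T8, T6. Check, step by step:
  pool = (1, 0, 1)
  T8: need (1, 0, 1) fits (1, 0, 1); releases (3, 2, 0), pool now (4, 2, 1)
  T6: need (4, 0, 1) fits (4, 2, 1); releases (0, 0, 1), pool now (4, 2, 2)
None of the blocked processes ever fits:
  T4 still needs (0, 0, 3) but only (4, 2, 2) is free — short on R3
  T3 still needs (5, 0, 0) but only (4, 2, 2) is free — short on R2


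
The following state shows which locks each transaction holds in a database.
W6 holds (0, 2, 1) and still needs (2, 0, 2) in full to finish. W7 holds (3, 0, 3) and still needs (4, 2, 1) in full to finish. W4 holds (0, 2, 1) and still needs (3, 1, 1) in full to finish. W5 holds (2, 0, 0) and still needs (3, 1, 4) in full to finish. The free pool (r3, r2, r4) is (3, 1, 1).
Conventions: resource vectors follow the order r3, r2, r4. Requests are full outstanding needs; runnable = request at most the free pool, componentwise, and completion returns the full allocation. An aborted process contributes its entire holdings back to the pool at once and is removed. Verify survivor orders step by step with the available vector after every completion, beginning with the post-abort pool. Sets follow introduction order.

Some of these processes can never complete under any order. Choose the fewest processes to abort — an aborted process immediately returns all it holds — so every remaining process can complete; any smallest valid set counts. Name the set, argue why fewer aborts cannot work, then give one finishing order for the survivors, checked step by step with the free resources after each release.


The answer: abort W7.
Key observation: W5 could never have finished before the abort; with (3, 0, 3) returned by W7, it fits at step 3.
Minimality: the empty abort set fails — the state is deadlocked as it stands.
Survivors finish in the order: W6, W4, W5. Verifying each step (pool after the aborts first):
  pool = (6, 1, 4)
  run W6 (needs (2, 0, 2), free (6, 1, 4)); after release of (0, 2, 1) the pool is (6, 3, 5)
  run W4 (needs (3, 1, 1), free (6, 3, 5)); after release of (0, 2, 1) the pool is (6, 5, 6)
  run W5 (needs (3, 1, 4), free (6, 5, 6)); after release of (2, 0, 0) the pool is (8, 5, 6)


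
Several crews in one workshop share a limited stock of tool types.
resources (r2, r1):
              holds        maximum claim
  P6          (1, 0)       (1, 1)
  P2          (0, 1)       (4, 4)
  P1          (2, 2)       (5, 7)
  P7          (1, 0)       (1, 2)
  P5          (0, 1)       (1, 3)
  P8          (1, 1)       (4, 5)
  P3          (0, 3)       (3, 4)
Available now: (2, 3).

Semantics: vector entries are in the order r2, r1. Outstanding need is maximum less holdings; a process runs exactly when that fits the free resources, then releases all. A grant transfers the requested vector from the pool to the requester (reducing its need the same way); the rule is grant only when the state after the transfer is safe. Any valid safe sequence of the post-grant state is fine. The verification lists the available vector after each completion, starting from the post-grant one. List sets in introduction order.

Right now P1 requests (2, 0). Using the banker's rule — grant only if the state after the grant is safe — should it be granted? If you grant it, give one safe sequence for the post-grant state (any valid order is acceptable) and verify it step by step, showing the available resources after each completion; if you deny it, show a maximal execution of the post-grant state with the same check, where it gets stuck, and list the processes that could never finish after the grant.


DENY. Granting would leave the state unsafe.
Key observation: after P7, P6, P5 the pool peaks at (2, 4), and each blocked process is short somewhere: P2 on r2; P1 on r1; P8 on r2; P3 on r2.
On the post-grant state, P7, P6, P5 is a maximal run — nothing extends it. Check, step by step:
  pool = (0, 3)
  P7: need (0, 2) fits (0, 3); releases (1, 0), pool now (1, 3)
  P6: need (0, 1) fits (1, 3); releases (1, 0), pool now (2, 3)
  P5: need (1, 2) fits (2, 3); releases (0, 1), pool now (2, 4)
  P2 still needs (4, 3) but only (2, 4) is free — short on r2
  P1 still needs (1, 5) but only (2, 4) is free — short on r1
  P8 still needs (3, 4) but only (2, 4) is free — short on r2
  P3 still needs (3, 1) but only (2, 4) is free — short on r2
Processes that could never finish after the grant: P2, P1, P8 and P3.


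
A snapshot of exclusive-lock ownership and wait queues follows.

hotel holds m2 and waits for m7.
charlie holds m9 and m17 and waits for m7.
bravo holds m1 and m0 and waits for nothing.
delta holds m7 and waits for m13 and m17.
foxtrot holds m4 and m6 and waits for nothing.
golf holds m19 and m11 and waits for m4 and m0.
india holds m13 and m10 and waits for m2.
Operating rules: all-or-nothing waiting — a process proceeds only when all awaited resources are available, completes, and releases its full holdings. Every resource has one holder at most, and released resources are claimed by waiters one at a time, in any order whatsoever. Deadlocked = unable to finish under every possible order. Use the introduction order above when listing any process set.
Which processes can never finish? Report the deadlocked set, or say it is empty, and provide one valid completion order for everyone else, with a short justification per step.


The deadlocked set is hotel, charlie, delta and india.
Key observation: nobody on the ring delta -> charlie -> delta can start until another member finishes, which never happens; hotel and india are caught in further circular waits.
A valid finishing order for the others: bravo, foxtrot, golf.
Walking it through:
  bravo: no waits; runs immediately, freeing m1 and m0
  foxtrot: no waits; runs immediately, freeing m4 and m6
  run golf (all its waits — m4 and m0 — are resolved); releases m19 and m11


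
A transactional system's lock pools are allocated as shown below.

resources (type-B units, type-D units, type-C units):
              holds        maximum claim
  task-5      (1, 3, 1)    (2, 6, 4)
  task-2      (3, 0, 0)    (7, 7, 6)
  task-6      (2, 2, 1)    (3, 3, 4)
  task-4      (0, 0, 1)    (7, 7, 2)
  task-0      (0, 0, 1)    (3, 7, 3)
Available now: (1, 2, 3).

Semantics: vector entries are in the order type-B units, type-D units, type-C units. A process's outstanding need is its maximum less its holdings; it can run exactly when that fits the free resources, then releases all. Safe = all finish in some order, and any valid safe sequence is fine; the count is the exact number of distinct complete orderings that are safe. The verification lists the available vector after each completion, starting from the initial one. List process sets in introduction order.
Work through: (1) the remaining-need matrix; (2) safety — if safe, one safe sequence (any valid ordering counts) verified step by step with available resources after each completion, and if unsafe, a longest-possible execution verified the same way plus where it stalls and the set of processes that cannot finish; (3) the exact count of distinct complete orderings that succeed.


(1) Remaining need (order type-B units, type-D units, type-C units):
  task-5: (1, 3, 3)
  task-2: (4, 7, 6)
  task-6: (1, 1, 3)
  task-4: (7, 7, 1)
  task-0: (3, 7, 2)
(2) SAFE. One safe sequence: task-6, task-5, task-0, task-2, task-4.
Key observation: task-6 marks the first exact bind of the order: its need (1, 1, 3) fits the free (1, 2, 3) with zero slack on a requested resource.
Walking it through:
  pool = (1, 2, 3)
  run task-6 (needs (1, 1, 3), free (1, 2, 3)); after release of (2, 2, 1) the pool is (3, 4, 4)
  run task-5 (needs (1, 3, 3), free (3, 4, 4)); after release of (1, 3, 1) the pool is (4, 7, 5)
  run task-0 (needs (3, 7, 2), free (4, 7, 5)); after release of (0, 0, 1) the pool is (4, 7, 6)
  run task-2 (needs (4, 7, 6), free (4, 7, 6)); after release of (3, 0, 0) the pool is (7, 7, 6)
  run task-4 (needs (7, 7, 1), free (7, 7, 6)); after release of (0, 0, 1) the pool is (7, 7, 7)
(3) Precisely 1 of the possible complete orderings is a safe sequence.


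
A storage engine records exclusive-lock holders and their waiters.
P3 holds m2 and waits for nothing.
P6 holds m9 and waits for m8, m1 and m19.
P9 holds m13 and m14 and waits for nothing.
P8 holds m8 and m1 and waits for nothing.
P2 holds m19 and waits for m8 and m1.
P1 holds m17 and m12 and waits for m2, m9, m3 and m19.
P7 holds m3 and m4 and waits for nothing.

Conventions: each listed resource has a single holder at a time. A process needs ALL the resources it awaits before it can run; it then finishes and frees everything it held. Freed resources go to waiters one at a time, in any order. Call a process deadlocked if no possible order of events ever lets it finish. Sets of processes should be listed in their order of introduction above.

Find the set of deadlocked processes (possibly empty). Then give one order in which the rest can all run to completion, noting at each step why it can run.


Nothing here is deadlocked.
Key observation: the wait graph is acyclic; completion cascades from the unblocked processes through everyone else.
A valid finishing order for the others: P8, P3, P2, P6, P7, P1, P9.
Step-by-step check:
  P8: no waits; runs immediately, freeing m8 and m1
  P3: no waits; runs immediately, freeing m2
  P2: everything it awaited (m8 and m1) is free; runs, freeing m19
  P6: everything it awaited (m8, m1 and m19) is free; runs, freeing m9
  P7: no waits; runs immediately, freeing m3 and m4
  P1: everything it awaited (m2, m9, m3 and m19) is free; runs, freeing m17 and m12
  P9: no waits; runs immediately, freeing m13 and m14


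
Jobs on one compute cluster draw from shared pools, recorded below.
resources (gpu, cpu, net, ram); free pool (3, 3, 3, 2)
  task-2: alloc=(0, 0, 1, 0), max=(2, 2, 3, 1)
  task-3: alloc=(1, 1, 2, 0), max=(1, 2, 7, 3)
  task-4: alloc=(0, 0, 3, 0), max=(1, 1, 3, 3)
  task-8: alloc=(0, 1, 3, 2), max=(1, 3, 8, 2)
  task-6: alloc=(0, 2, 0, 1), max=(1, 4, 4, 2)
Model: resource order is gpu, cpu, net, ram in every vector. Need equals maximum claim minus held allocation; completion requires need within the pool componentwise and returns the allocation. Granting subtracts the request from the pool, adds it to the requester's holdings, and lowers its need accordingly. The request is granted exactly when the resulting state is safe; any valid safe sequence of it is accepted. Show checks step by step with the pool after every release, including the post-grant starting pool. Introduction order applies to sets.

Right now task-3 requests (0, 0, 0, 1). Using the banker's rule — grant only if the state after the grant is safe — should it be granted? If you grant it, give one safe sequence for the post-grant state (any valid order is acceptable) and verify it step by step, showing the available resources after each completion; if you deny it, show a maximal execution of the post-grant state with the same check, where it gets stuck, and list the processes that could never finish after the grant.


DENY: after the grant no complete ordering would exist.
Key observation: after task-2, task-6 the pool peaks at (3, 5, 4, 2), and each blocked process is short somewhere: task-3 on net; task-4 on ram; task-8 on net.
Pretend the grant happened; the run task-2, task-6 goes as far as possible. Walking it through:
  pool = (3, 3, 3, 1)
  task-2 needs (2, 2, 2, 1) <= (3, 3, 3, 1) -> finishes; pool += (0, 0, 1, 0) = (3, 3, 4, 1)
  task-6 needs (1, 2, 4, 1) <= (3, 3, 4, 1) -> finishes; pool += (0, 2, 0, 1) = (3, 5, 4, 2)
  task-3 still needs (0, 1, 5, 2) but only (3, 5, 4, 2) is free — short on net
  task-4 still needs (1, 1, 0, 3) but only (3, 5, 4, 2) is free — short on ram
  task-8 still needs (1, 2, 5, 0) but only (3, 5, 4, 2) is free — short on net
Processes that could never finish after the grant: task-3, task-4 and task-8.
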